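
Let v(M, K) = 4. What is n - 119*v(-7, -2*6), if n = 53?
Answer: -423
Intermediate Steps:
n - 119*v(-7, -2*6) = 53 - 119*4 = 53 - 476 = -423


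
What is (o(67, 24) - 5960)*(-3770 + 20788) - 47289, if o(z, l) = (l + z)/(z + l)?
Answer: -101457551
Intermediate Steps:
o(z, l) = 1 (o(z, l) = (l + z)/(l + z) = 1)
(o(67, 24) - 5960)*(-3770 + 20788) - 47289 = (1 - 5960)*(-3770 + 20788) - 47289 = -5959*17018 - 47289 = -101410262 - 47289 = -101457551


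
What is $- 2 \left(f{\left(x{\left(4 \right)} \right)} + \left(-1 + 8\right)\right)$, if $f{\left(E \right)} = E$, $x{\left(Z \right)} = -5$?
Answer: $-4$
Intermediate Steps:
$- 2 \left(f{\left(x{\left(4 \right)} \right)} + \left(-1 + 8\right)\right) = - 2 \left(-5 + \left(-1 + 8\right)\right) = - 2 \left(-5 + 7\right) = \left(-2\right) 2 = -4$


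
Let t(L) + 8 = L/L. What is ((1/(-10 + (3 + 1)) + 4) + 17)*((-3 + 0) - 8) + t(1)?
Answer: -1417/6 ≈ -236.17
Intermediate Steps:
t(L) = -7 (t(L) = -8 + L/L = -8 + 1 = -7)
((1/(-10 + (3 + 1)) + 4) + 17)*((-3 + 0) - 8) + t(1) = ((1/(-10 + (3 + 1)) + 4) + 17)*((-3 + 0) - 8) - 7 = ((1/(-10 + 4) + 4) + 17)*(-3 - 8) - 7 = ((1/(-6) + 4) + 17)*(-11) - 7 = ((-1/6 + 4) + 17)*(-11) - 7 = (23/6 + 17)*(-11) - 7 = (125/6)*(-11) - 7 = -1375/6 - 7 = -1417/6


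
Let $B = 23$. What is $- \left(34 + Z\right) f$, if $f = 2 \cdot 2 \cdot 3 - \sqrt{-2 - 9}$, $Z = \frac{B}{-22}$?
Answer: $- \frac{4350}{11} + \frac{725 i \sqrt{11}}{22} \approx -395.45 + 109.3 i$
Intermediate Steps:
$Z = - \frac{23}{22}$ ($Z = \frac{23}{-22} = 23 \left(- \frac{1}{22}\right) = - \frac{23}{22} \approx -1.0455$)
$f = 12 - i \sqrt{11}$ ($f = 4 \cdot 3 - \sqrt{-11} = 12 - i \sqrt{11} \approx 12.0 - 3.3166 i$)
$- \left(34 + Z\right) f = - \left(34 - \frac{23}{22}\right) \left(12 - i \sqrt{11}\right) = - \frac{725 \left(12 - i \sqrt{11}\right)}{22} = - (\frac{4350}{11} - \frac{725 i \sqrt{11}}{22}) = - \frac{4350}{11} + \frac{725 i \sqrt{11}}{22}$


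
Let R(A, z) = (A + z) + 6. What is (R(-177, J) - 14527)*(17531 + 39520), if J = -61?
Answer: -842015709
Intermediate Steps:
R(A, z) = 6 + A + z
(R(-177, J) - 14527)*(17531 + 39520) = ((6 - 177 - 61) - 14527)*(17531 + 39520) = (-232 - 14527)*57051 = -14759*57051 = -842015709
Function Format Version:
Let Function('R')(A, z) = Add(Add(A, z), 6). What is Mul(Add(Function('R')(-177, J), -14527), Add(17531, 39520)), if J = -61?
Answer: -842015709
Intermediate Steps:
Function('R')(A, z) = Add(6, A, z)
Mul(Add(Function('R')(-177, J), -14527), Add(17531, 39520)) = Mul(Add(Add(6, -177, -61), -14527), Add(17531, 39520)) = Mul(Add(-232, -14527), 57051) = Mul(-14759, 57051) = -842015709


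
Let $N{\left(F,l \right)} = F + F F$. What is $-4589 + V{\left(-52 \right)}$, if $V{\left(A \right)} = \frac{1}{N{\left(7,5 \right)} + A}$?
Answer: $- \frac{18355}{4} \approx -4588.8$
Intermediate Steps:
$N{\left(F,l \right)} = F + F^{2}$
$V{\left(A \right)} = \frac{1}{56 + A}$ ($V{\left(A \right)} = \frac{1}{7 \left(1 + 7\right) + A} = \frac{1}{7 \cdot 8 + A} = \frac{1}{56 + A}$)
$-4589 + V{\left(-52 \right)} = -4589 + \frac{1}{56 - 52} = -4589 + \frac{1}{4} = - \frac{18355}{4}$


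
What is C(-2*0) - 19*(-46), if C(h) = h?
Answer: 874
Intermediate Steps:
C(-2*0) - 19*(-46) = -2*0 - 19*(-46) = 0 + 874 = 874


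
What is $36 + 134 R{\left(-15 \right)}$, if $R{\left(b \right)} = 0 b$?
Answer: $36$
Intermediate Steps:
$R{\left(b \right)} = 0$
$36 + 134 R{\left(-15 \right)} = 36 + 134 \cdot 0 = 36 + 0 = 36$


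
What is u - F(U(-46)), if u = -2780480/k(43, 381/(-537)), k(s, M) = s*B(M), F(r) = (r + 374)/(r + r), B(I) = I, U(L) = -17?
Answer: 995526521/10922 ≈ 91149.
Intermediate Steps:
F(r) = (374 + r)/(2*r) (F(r) = (374 + r)/((2*r)) = (374 + r)*(1/(2*r)) = (374 + r)/(2*r))
k(s, M) = M*s (k(s, M) = s*M = M*s)
u = 497705920/5461 (u = -2780480/((381/(-537))*43) = -2780480/((381*(-1/537))*43) = -2780480/((-127/179*43)) = -2780480/(-5461/179) = -2780480*(-179/5461) = 497705920/5461 ≈ 91138.)
u - F(U(-46)) = 497705920/5461 - (374 - 17)/(2*(-17)) = 497705920/5461 - (-1)*357/(2*17) = 497705920/5461 - 1*(-21/2) = 497705920/5461 + 21/2 = 995526521/10922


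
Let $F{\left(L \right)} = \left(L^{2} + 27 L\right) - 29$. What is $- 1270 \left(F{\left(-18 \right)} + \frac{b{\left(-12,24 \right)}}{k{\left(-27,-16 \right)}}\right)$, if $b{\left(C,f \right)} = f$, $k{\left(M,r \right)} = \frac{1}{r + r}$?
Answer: $1217930$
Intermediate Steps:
$k{\left(M,r \right)} = \frac{1}{2 r}$
$F{\left(L \right)} = -29 + L^{2} + 27 L$
$- 1270 \left(F{\left(-18 \right)} + \frac{b{\left(-12,24 \right)}}{k{\left(-27,-16 \right)}}\right) = - 1270 \left(\left(-29 + \left(-18\right)^{2} + 27 \left(-18\right)\right) + \frac{24}{\frac{1}{2} \frac{1}{-16}}\right) = - 1270 \left(\left(-29 + 324 - 486\right) + \frac{24}{\frac{1}{2} \left(- \frac{1}{16}\right)}\right) = - 1270 \left(-191 + \frac{24}{- \frac{1}{32}}\right) = - 1270 \left(-191 + 24 \left(-32\right)\right) = - 1270 \left(-191 - 768\right) = \left(-1270\right) \left(-959\right) = 1217930$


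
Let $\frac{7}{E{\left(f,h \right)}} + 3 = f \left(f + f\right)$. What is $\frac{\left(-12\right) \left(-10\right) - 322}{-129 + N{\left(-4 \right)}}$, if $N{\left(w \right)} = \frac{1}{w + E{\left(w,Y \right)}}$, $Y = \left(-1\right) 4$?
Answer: $\frac{11009}{7045} \approx 1.5627$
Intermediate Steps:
$Y = -4$
$E{\left(f,h \right)} = \frac{7}{-3 + 2 f^{2}}$ ($E{\left(f,h \right)} = \frac{7}{-3 + f \left(f + f\right)} = \frac{7}{-3 + f 2 f} = \frac{7}{-3 + 2 f^{2}}$)
$N{\left(w \right)} = \frac{1}{w + \frac{7}{-3 + 2 w^{2}}}$
$\frac{\left(-12\right) \left(-10\right) - 322}{-129 + N{\left(-4 \right)}} = \frac{\left(-12\right) \left(-10\right) - 322}{-129 + \frac{-3 + 2 \left(-4\right)^{2}}{7 - 4 \left(-3 + 2 \left(-4\right)^{2}\right)}} = \frac{120 - 322}{-129 + \frac{-3 + 2 \cdot 16}{7 - 4 \left(-3 + 2 \cdot 16\right)}} = - \frac{202}{-129 + \frac{-3 + 32}{7 - 4 \left(-3 + 32\right)}} = - \frac{202}{-129 + \frac{1}{7 - 116} \cdot 29} = - \frac{202}{-129 + \frac{1}{-109} \cdot 29} = - \frac{202}{-129 - \frac{29}{109}} = - \frac{202}{- \frac{14090}{109}} = \left(-202\right) \left(- \frac{109}{14090}\right) = \frac{11009}{7045}$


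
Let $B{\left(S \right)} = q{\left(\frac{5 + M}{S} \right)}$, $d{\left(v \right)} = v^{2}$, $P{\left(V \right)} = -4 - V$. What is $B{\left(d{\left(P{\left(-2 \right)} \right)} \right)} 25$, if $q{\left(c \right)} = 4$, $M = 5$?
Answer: $100$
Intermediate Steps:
$B{\left(S \right)} = 4$
$B{\left(d{\left(P{\left(-2 \right)} \right)} \right)} 25 = 4 \cdot 25 = 100$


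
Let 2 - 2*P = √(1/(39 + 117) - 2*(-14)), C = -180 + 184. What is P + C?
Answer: 5 - √170391/156 ≈ 2.3539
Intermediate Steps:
C = 4
P = 1 - √170391/156 (P = 1 - √(1/(39 + 117) - 2*(-14))/2 = 1 - √(1/156 + 28)/2 = 1 - √170391/156 ≈ -1.6461)
P + C = (1 - √170391/156) + 4 = 5 - √170391/156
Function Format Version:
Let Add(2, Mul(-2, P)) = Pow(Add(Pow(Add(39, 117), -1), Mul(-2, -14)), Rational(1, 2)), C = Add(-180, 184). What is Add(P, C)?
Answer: Add(5, Mul(Rational(-1, 156), Pow(170391, Rational(1, 2)))) ≈ 2.3539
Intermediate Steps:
C = 4
P = Add(1, Mul(Rational(-1, 156), Pow(170391, Rational(1, 2)))) (P = Add(1, Mul(Rational(-1, 2), Pow(Add(Pow(Add(39, 117), -1), Mul(-2, -14)), Rational(1, 2)))) = Add(1, Mul(Rational(-1, 2), Pow(Add(Pow(156, -1), 28), Rational(1, 2)))) = Add(1, Mul(Rational(-1, 2), Pow(Add(Rational(1, 156), 28), Rational(1, 2)))) = Add(1, Mul(Rational(-1, 2), Pow(Rational(4369, 156), Rational(1, 2)))) = Add(1, Mul(Rational(-1, 2), Mul(Rational(1, 78), Pow(170391, Rational(1, 2))))) = Add(1, Mul(Rational(-1, 156), Pow(170391, Rational(1, 2)))) ≈ -1.6461)
Add(P, C) = Add(Add(1, Mul(Rational(-1, 156), Pow(170391, Rational(1, 2)))), 4) = Add(5, Mul(Rational(-1, 156), Pow(170391, Rational(1, 2))))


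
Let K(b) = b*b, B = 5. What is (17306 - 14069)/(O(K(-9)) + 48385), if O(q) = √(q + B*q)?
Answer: 156622245/2341107739 - 29133*√6/2341107739 ≈ 0.066870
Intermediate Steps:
K(b) = b²
O(q) = √6*√q (O(q) = √(q + 5*q) = √(6*q) = √6*√q)
(17306 - 14069)/(O(K(-9)) + 48385) = (17306 - 14069)/(√6*√((-9)²) + 48385) = 3237/(√6*√81 + 48385) = 3237/(√6*9 + 48385) = 3237/(9*√6 + 48385) = 3237/(48385 + 9*√6)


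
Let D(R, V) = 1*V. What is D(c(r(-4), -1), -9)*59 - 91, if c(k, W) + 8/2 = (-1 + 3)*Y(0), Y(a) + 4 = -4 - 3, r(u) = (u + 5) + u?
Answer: -622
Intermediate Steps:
r(u) = 5 + 2*u (r(u) = (5 + u) + u = 5 + 2*u)
Y(a) = -11 (Y(a) = -4 + (-4 - 3) = -4 - 7 = -11)
c(k, W) = -26 (c(k, W) = -4 + (-1 + 3)*(-11) = -4 + 2*(-11) = -4 - 22 = -26)
D(R, V) = V
D(c(r(-4), -1), -9)*59 - 91 = -9*59 - 91 = -531 - 91 = -622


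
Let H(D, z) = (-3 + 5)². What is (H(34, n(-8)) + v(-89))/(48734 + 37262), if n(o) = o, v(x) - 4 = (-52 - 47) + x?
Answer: -45/21499 ≈ -0.0020931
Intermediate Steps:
v(x) = -95 + x (v(x) = 4 + ((-52 - 47) + x) = 4 + (-99 + x) = -95 + x)
H(D, z) = 4 (H(D, z) = 2² = 4)
(H(34, n(-8)) + v(-89))/(48734 + 37262) = (4 + (-95 - 89))/(48734 + 37262) = (4 - 184)/85996 = -180*1/85996 = -45/21499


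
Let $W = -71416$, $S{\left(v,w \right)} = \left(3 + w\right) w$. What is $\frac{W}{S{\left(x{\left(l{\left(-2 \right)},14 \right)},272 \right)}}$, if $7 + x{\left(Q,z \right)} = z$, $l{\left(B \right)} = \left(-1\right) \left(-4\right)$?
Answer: $- \frac{8927}{9350} \approx -0.95476$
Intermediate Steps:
$l{\left(B \right)} = 4$
$x{\left(Q,z \right)} = -7 + z$
$S{\left(v,w \right)} = w \left(3 + w\right)$
$\frac{W}{S{\left(x{\left(l{\left(-2 \right)},14 \right)},272 \right)}} = - \frac{71416}{272 \left(3 + 272\right)} = - \frac{71416}{272 \cdot 275} = - \frac{71416}{74800} = \left(-71416\right) \frac{1}{74800} = - \frac{8927}{9350}$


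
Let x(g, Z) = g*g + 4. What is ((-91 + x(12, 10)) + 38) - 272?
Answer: -177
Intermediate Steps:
x(g, Z) = 4 + g² (x(g, Z) = g² + 4 = 4 + g²)
((-91 + x(12, 10)) + 38) - 272 = ((-91 + (4 + 12²)) + 38) - 272 = ((-91 + (4 + 144)) + 38) - 272 = ((-91 + 148) + 38) - 272 = (57 + 38) - 272 = 95 - 272 = -177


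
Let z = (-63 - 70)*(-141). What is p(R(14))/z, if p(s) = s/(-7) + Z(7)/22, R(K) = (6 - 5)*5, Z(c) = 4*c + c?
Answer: 45/962654 ≈ 4.6746e-5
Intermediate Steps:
Z(c) = 5*c
R(K) = 5 (R(K) = 1*5 = 5)
p(s) = 35/22 - s/7 (p(s) = s/(-7) + (5*7)/22 = s*(-⅐) + 35*(1/22) = -s/7 + 35/22 = 35/22 - s/7)
z = 18753 (z = -133*(-141) = 18753)
p(R(14))/z = (35/22 - ⅐*5)/18753 = (35/22 - 5/7)*(1/18753) = (135/154)*(1/18753) = 45/962654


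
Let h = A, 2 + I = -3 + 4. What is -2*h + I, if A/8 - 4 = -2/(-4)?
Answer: -73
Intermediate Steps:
A = 36 (A = 32 + 8*(-2/(-4)) = 32 + 8*(-2*(-¼)) = 32 + 8*(½) = 32 + 4 = 36)
I = -1 (I = -2 + (-3 + 4) = -2 + 1 = -1)
h = 36
-2*h + I = -2*36 - 1 = -72 - 1 = -73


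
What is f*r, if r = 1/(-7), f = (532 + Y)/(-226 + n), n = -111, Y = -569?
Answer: -37/2359 ≈ -0.015685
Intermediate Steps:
f = 37/337 (f = (532 - 569)/(-226 - 111) = -37/(-337) = -37*(-1/337) = 37/337 ≈ 0.10979)
r = -⅐ ≈ -0.14286
f*r = (37/337)*(-⅐) = -37/2359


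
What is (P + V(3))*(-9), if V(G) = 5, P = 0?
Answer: -45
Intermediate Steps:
(P + V(3))*(-9) = (0 + 5)*(-9) = 5*(-9) = -45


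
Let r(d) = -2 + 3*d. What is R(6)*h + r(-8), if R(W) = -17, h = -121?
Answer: 2031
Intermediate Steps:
R(6)*h + r(-8) = -17*(-121) + (-2 + 3*(-8)) = 2057 + (-2 - 24) = 2057 - 26 = 2031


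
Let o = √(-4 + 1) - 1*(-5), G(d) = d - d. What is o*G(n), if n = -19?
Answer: 0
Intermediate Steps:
G(d) = 0
o = 5 + I*√3 (o = √(-3) + 5 = I*√3 + 5 = 5 + I*√3 ≈ 5.0 + 1.732*I)
o*G(n) = (5 + I*√3)*0 = 0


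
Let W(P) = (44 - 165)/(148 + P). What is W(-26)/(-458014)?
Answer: 121/55877708 ≈ 2.1654e-6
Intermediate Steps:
W(P) = -121/(148 + P)
W(-26)/(-458014) = -121/(148 - 26)/(-458014) = -121/122*(-1/458014) = 121/55877708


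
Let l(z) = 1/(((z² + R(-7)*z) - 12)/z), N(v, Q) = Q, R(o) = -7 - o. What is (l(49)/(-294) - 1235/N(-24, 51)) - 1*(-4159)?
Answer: 335851985/81226 ≈ 4134.8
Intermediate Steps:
l(z) = z/(-12 + z²) (l(z) = 1/(((z² + (-7 - 1*(-7))*z) - 12)/z) = 1/(((z² + (-7 + 7)*z) - 12)/z) = 1/(((z² + 0*z) - 12)/z) = 1/(((z² + 0) - 12)/z) = 1/((z² - 12)/z) = 1/((-12 + z²)/z) = z/(-12 + z²))
(l(49)/(-294) - 1235/N(-24, 51)) - 1*(-4159) = ((49/(-12 + 49²))/(-294) - 1235/51) - 1*(-4159) = ((49/(-12 + 2401))*(-1/294) - 1235*1/51) + 4159 = ((49/2389)*(-1/294) - 1235/51) + 4159 = (-1/14334 - 1235/51) + 4159 = -1966949/81226 + 4159 = 335851985/81226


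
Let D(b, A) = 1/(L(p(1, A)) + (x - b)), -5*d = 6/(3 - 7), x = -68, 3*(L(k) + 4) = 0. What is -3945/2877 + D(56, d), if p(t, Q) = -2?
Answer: -169279/122752 ≈ -1.3790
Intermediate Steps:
L(k) = -4 (L(k) = -4 + (⅓)*0 = -4 + 0 = -4)
d = 3/10 (d = -6/(5*(3 - 7)) = -6/(5*(-4)) = -6*(-1)/(5*4) = -⅕*(-3/2) = 3/10 ≈ 0.30000)
D(b, A) = 1/(-72 - b) (D(b, A) = 1/(-4 + (-68 - b)) = 1/(-72 - b))
-3945/2877 + D(56, d) = -3945/2877 - 1/(72 + 56) = -3945*1/2877 - 1/128 = -1315/959 - 1*1/128 = -1315/959 - 1/128 = -169279/122752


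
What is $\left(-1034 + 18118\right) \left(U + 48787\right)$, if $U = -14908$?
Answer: $578788836$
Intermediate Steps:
$\left(-1034 + 18118\right) \left(U + 48787\right) = \left(-1034 + 18118\right) \left(-14908 + 48787\right) = 17084 \cdot 33879 = 578788836$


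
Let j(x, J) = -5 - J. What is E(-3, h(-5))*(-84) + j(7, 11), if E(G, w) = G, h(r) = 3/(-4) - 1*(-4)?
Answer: 236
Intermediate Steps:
h(r) = 13/4 (h(r) = 3*(-1/4) + 4 = -3/4 + 4 = 13/4)
E(-3, h(-5))*(-84) + j(7, 11) = -3*(-84) + (-5 - 1*11) = 252 + (-5 - 11) = 252 - 16 = 236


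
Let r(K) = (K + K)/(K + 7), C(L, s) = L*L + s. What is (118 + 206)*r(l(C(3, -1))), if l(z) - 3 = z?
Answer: 396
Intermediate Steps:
C(L, s) = s + L² (C(L, s) = L² + s = s + L²)
l(z) = 3 + z
r(K) = 2*K/(7 + K) (r(K) = (2*K)/(7 + K) = 2*K/(7 + K))
(118 + 206)*r(l(C(3, -1))) = (118 + 206)*(2*(3 + (-1 + 3²))/(7 + (3 + (-1 + 3²)))) = 324*(2*(3 + (-1 + 9))/(7 + (3 + (-1 + 9)))) = 324*(2*(3 + 8)/(7 + (3 + 8))) = 324*(2*11/(7 + 11)) = 324*(2*11/18) = 324*(2*11*(1/18)) = 324*(11/9) = 396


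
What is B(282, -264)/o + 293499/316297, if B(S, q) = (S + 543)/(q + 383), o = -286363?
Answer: 909214754298/979865016319 ≈ 0.92790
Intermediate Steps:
B(S, q) = (543 + S)/(383 + q)
B(282, -264)/o + 293499/316297 = ((543 + 282)/(383 - 264))/(-286363) + 293499/316297 = (825/119)*(-1/286363) + 293499*(1/316297) = ((1/119)*825)*(-1/286363) + 293499/316297 = (825/119)*(-1/286363) + 293499/316297 = -75/3097927 + 293499/316297 = 909214754298/979865016319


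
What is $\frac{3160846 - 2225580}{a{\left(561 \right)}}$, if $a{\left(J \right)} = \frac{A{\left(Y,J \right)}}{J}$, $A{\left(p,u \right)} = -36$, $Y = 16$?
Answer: $- \frac{87447371}{6} \approx -1.4575 \cdot 10^{7}$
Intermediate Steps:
$a{\left(J \right)} = - \frac{36}{J}$
$\frac{3160846 - 2225580}{a{\left(561 \right)}} = \frac{3160846 - 2225580}{\left(-36\right) \frac{1}{561}} = \frac{935266}{- \frac{12}{187}} = 935266 \left(- \frac{187}{12}\right) = - \frac{87447371}{6}$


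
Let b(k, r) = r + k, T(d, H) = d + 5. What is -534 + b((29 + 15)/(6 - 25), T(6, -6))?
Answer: -9981/19 ≈ -525.32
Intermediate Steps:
T(d, H) = 5 + d
b(k, r) = k + r
-534 + b((29 + 15)/(6 - 25), T(6, -6)) = -534 + ((29 + 15)/(6 - 25) + (5 + 6)) = -534 + (44/(-19) + 11) = -534 + (44*(-1/19) + 11) = -534 + (-44/19 + 11) = -534 + 165/19 = -9981/19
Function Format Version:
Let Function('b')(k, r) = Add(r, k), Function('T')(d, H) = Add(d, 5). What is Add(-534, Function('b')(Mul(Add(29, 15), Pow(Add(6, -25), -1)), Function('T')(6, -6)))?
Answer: Rational(-9981, 19) ≈ -525.32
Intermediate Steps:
Function('T')(d, H) = Add(5, d)
Function('b')(k, r) = Add(k, r)
Add(-534, Function('b')(Mul(Add(29, 15), Pow(Add(6, -25), -1)), Function('T')(6, -6))) = Add(-534, Add(Mul(Add(29, 15), Pow(Add(6, -25), -1)), Add(5, 6))) = Add(-534, Add(Mul(44, Pow(-19, -1)), 11)) = Add(-534, Add(Mul(44, Rational(-1, 19)), 11)) = Add(-534, Add(Rational(-44, 19), 11)) = Add(-534, Rational(165, 19)) = Rational(-9981, 19)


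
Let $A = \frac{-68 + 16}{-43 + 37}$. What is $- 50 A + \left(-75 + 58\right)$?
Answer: $- \frac{1351}{3} \approx -450.33$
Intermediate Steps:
$A = \frac{26}{3}$ ($A = - \frac{52}{-6} = \left(-52\right) \left(- \frac{1}{6}\right) = \frac{26}{3} \approx 8.6667$)
$- 50 A + \left(-75 + 58\right) = \left(-50\right) \frac{26}{3} + \left(-75 + 58\right) = - \frac{1300}{3} - 17 = - \frac{1351}{3}$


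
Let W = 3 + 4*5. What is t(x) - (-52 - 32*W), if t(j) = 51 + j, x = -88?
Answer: 751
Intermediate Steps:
W = 23 (W = 3 + 20 = 23)
t(x) - (-52 - 32*W) = (51 - 88) - (-52 - 32*23) = -37 - (-52 - 736) = -37 - 1*(-788) = -37 + 788 = 751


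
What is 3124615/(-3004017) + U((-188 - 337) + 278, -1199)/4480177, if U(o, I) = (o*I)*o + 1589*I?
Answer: -239465330199889/13458527871009 ≈ -17.793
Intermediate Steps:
U(o, I) = 1589*I + I*o² (U(o, I) = (I*o)*o + 1589*I = I*o² + 1589*I = 1589*I + I*o²)
3124615/(-3004017) + U((-188 - 337) + 278, -1199)/4480177 = 3124615/(-3004017) - 1199*(1589 + ((-188 - 337) + 278)²)/4480177 = 3124615*(-1/3004017) - 1199*(1589 + (-525 + 278)²)*(1/4480177) = -3124615/3004017 - 1199*(1589 + (-247)²)*(1/4480177) = -3124615/3004017 - 1199*(1589 + 61009)*(1/4480177) = -3124615/3004017 - 1199*62598*(1/4480177) = -3124615/3004017 - 75055002*1/4480177 = -3124615/3004017 - 75055002/4480177 = -239465330199889/13458527871009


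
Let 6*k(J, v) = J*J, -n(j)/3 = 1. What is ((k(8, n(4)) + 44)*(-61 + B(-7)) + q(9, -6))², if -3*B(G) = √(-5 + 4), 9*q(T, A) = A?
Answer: 901053428/81 + 3281968*I/27 ≈ 1.1124e+7 + 1.2155e+5*I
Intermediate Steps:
q(T, A) = A/9
n(j) = -3 (n(j) = -3*1 = -3)
k(J, v) = J²/6 (k(J, v) = (J*J)/6 = J²/6)
B(G) = -I/3 (B(G) = -√(-5 + 4)/3 = -I/3)
((k(8, n(4)) + 44)*(-61 + B(-7)) + q(9, -6))² = (((⅙)*8² + 44)*(-61 - I/3) + (⅑)*(-6))² = (((⅙)*64 + 44)*(-61 - I/3) - ⅔)² = ((32/3 + 44)*(-61 - I/3) - ⅔)² = (164*(-61 - I/3)/3 - ⅔)² = ((-10004/3 - 164*I/9) - ⅔)² = (-10006/3 - 164*I/9)²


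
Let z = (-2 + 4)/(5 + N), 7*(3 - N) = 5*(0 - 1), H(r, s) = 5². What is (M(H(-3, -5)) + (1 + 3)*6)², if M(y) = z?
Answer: 2184484/3721 ≈ 587.07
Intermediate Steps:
H(r, s) = 25
N = 26/7 (N = 3 - 5*(0 - 1)/7 = 3 - 5*(-1)/7 = 3 - ⅐*(-5) = 3 + 5/7 = 26/7 ≈ 3.7143)
z = 14/61 (z = (-2 + 4)/(5 + 26/7) = 2/(61/7) = 2*(7/61) = 14/61 ≈ 0.22951)
M(y) = 14/61
(M(H(-3, -5)) + (1 + 3)*6)² = (14/61 + (1 + 3)*6)² = (14/61 + 4*6)² = (14/61 + 24)² = (1478/61)² = 2184484/3721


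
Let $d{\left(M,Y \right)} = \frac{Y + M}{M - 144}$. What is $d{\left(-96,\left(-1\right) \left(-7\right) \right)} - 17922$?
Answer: $- \frac{4301191}{240} \approx -17922.0$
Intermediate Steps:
$d{\left(M,Y \right)} = \frac{M + Y}{-144 + M}$
$d{\left(-96,\left(-1\right) \left(-7\right) \right)} - 17922 = \frac{-96 - -7}{-144 - 96} - 17922 = \frac{-96 + 7}{-240} - 17922 = \left(- \frac{1}{240}\right) \left(-89\right) - 17922 = \frac{89}{240} - 17922 = - \frac{4301191}{240}$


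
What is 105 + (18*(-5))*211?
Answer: -18885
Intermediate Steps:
105 + (18*(-5))*211 = 105 - 90*211 = 105 - 18990 = -18885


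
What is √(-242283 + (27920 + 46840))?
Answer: I*√167523 ≈ 409.3*I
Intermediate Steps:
√(-242283 + (27920 + 46840)) = √(-242283 + 74760) = √(-167523) = I*√167523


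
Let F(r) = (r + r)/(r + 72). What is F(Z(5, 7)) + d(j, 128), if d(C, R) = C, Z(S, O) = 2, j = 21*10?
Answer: 7772/37 ≈ 210.05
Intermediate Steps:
j = 210
F(r) = 2*r/(72 + r) (F(r) = (2*r)/(72 + r) = 2*r/(72 + r))
F(Z(5, 7)) + d(j, 128) = 2*2/(72 + 2) + 210 = 2*2/74 + 210 = 2*2*(1/74) + 210 = 2/37 + 210 = 7772/37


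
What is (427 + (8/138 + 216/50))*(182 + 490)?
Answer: 166684448/575 ≈ 2.8989e+5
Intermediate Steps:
(427 + (8/138 + 216/50))*(182 + 490) = (427 + (8*(1/138) + 216*(1/50)))*672 = (427 + (4/69 + 108/25))*672 = (427 + 7552/1725)*672 = (744127/1725)*672 = 166684448/575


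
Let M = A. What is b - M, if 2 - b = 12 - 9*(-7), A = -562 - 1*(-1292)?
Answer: -803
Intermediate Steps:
A = 730 (A = -562 + 1292 = 730)
M = 730
b = -73 (b = 2 - (12 - 9*(-7)) = 2 - (12 + 63) = 2 - 1*75 = 2 - 75 = -73)
b - M = -73 - 1*730 = -73 - 730 = -803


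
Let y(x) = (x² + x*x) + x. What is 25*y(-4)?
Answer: 700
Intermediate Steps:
y(x) = x + 2*x² (y(x) = (x² + x²) + x = 2*x² + x = x + 2*x²)
25*y(-4) = 25*(-4*(1 + 2*(-4))) = 25*(-4*(1 - 8)) = 25*(-4*(-7)) = 25*28 = 700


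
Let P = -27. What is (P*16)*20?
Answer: -8640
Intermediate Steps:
(P*16)*20 = -27*16*20 = -432*20 = -8640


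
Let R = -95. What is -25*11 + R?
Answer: -370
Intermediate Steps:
-25*11 + R = -25*11 - 95 = -275 - 95 = -370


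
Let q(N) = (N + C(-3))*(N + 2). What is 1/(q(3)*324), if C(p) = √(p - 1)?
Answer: 1/7020 - I/10530 ≈ 0.00014245 - 9.4967e-5*I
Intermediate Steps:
C(p) = √(-1 + p)
q(N) = (2 + N)*(N + 2*I) (q(N) = (N + √(-1 - 3))*(N + 2) = (N + √(-4))*(2 + N) = (N + 2*I)*(2 + N) = (2 + N)*(N + 2*I))
1/(q(3)*324) = 1/((3² + 4*I + 2*3*(1 + I))*324) = 1/((9 + 4*I + (6 + 6*I))*324) = 1/((15 + 10*I)*324) = 1/(4860 + 3240*I) = (4860 - 3240*I)/34117200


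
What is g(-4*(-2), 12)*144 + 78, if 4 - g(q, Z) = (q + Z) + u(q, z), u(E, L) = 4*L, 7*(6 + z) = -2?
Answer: 9762/7 ≈ 1394.6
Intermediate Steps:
z = -44/7 (z = -6 + (⅐)*(-2) = -6 - 2/7 = -44/7 ≈ -6.2857)
g(q, Z) = 204/7 - Z - q (g(q, Z) = 4 - ((q + Z) + 4*(-44/7)) = 4 - ((Z + q) - 176/7) = 4 - (-176/7 + Z + q) = 4 + (176/7 - Z - q) = 204/7 - Z - q)
g(-4*(-2), 12)*144 + 78 = (204/7 - 1*12 - (-4)*(-2))*144 + 78 = (204/7 - 12 - 1*8)*144 + 78 = (204/7 - 12 - 8)*144 + 78 = (64/7)*144 + 78 = 9216/7 + 78 = 9762/7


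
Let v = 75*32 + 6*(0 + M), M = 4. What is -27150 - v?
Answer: -29574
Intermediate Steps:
v = 2424 (v = 75*32 + 6*(0 + 4) = 2400 + 6*4 = 2400 + 24 = 2424)
-27150 - v = -27150 - 1*2424 = -27150 - 2424 = -29574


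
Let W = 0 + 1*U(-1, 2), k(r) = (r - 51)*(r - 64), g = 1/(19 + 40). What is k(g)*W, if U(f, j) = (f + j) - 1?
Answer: 0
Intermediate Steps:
U(f, j) = -1 + f + j
g = 1/59 ≈ 0.016949
k(r) = (-64 + r)*(-51 + r) (k(r) = (-51 + r)*(-64 + r) = (-64 + r)*(-51 + r))
W = 0 (W = 0 + 1*(-1 - 1 + 2) = 0 + 1*0 = 0 + 0 = 0)
k(g)*W = (3264 + (1/59)² - 115*1/59)*0 = (3264 + 1/3481 - 115/59)*0 = (11355200/3481)*0 = 0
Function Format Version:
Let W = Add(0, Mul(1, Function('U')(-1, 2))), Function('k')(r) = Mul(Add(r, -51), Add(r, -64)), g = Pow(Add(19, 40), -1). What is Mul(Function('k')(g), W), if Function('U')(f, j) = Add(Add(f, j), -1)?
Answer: 0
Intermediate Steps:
Function('U')(f, j) = Add(-1, f, j)
g = Rational(1, 59) (g = Pow(59, -1) = Rational(1, 59) ≈ 0.016949)
Function('k')(r) = Mul(Add(-64, r), Add(-51, r)) (Function('k')(r) = Mul(Add(-51, r), Add(-64, r)) = Mul(Add(-64, r), Add(-51, r)))
W = 0 (W = Add(0, Mul(1, Add(-1, -1, 2))) = Add(0, Mul(1, 0)) = Add(0, 0) = 0)
Mul(Function('k')(g), W) = Mul(Add(3264, Pow(Rational(1, 59), 2), Mul(-115, Rational(1, 59))), 0) = Mul(Add(3264, Rational(1, 3481), Rational(-115, 59)), 0) = Mul(Rational(11355200, 3481), 0) = 0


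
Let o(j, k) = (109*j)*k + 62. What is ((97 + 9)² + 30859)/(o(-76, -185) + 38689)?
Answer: 42095/1571291 ≈ 0.026790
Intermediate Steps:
o(j, k) = 62 + 109*j*k (o(j, k) = 109*j*k + 62 = 62 + 109*j*k)
((97 + 9)² + 30859)/(o(-76, -185) + 38689) = ((97 + 9)² + 30859)/((62 + 109*(-76)*(-185)) + 38689) = (106² + 30859)/((62 + 1532540) + 38689) = (11236 + 30859)/(1532602 + 38689) = 42095/1571291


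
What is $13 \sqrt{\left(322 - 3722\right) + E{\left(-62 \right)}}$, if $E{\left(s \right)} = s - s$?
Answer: $130 i \sqrt{34} \approx 758.02 i$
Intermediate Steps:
$E{\left(s \right)} = 0$
$13 \sqrt{\left(322 - 3722\right) + E{\left(-62 \right)}} = 13 \sqrt{\left(322 - 3722\right) + 0} = 13 \sqrt{-3400 + 0} = 13 \sqrt{-3400} = 13 \cdot 10 i \sqrt{34} = 130 i \sqrt{34}$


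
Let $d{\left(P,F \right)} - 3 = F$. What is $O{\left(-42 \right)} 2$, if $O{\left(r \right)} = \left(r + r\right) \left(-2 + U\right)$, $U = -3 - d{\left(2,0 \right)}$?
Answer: $1344$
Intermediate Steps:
$d{\left(P,F \right)} = 3 + F$
$U = -6$ ($U = -3 - \left(3 + 0\right) = -3 - 3 = -6$)
$O{\left(r \right)} = - 16 r$ ($O{\left(r \right)} = \left(r + r\right) \left(-2 - 6\right) = 2 r \left(-8\right) = - 16 r$)
$O{\left(-42 \right)} 2 = \left(-16\right) \left(-42\right) 2 = 672 \cdot 2 = 1344$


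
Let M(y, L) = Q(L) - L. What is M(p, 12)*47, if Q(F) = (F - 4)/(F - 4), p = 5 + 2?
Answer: -517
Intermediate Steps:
p = 7
Q(F) = 1 (Q(F) = (-4 + F)/(-4 + F) = 1)
M(y, L) = 1 - L
M(p, 12)*47 = (1 - 1*12)*47 = (1 - 12)*47 = -11*47 = -517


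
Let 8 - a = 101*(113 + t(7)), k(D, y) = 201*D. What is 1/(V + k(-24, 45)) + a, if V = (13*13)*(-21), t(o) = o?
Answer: -101413777/8373 ≈ -12112.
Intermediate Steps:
a = -12112 (a = 8 - 101*(113 + 7) = 8 - 101*120 = 8 - 1*12120 = 8 - 12120 = -12112)
V = -3549 (V = 169*(-21) = -3549)
1/(V + k(-24, 45)) + a = 1/(-3549 + 201*(-24)) - 12112 = 1/(-3549 - 4824) - 12112 = 1/(-8373) - 12112 = -1/8373 - 12112 = -101413777/8373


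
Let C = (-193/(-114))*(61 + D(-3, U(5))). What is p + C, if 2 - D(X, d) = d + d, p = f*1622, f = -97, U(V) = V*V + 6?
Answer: -17935883/114 ≈ -1.5733e+5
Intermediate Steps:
U(V) = 6 + V² (U(V) = V² + 6 = 6 + V²)
p = -157334 (p = -97*1622 = -157334)
D(X, d) = 2 - 2*d (D(X, d) = 2 - (d + d) = 2 - 2*d)
C = 193/114 (C = (-193/(-114))*(61 + (2 - 2*(6 + 5²))) = (-193*(-1/114))*(61 + (2 - 2*(6 + 25))) = 193*(61 + (2 - 2*31))/114 = 193*(61 + (2 - 62))/114 = 193*(61 - 60)/114 = (193/114)*1 = 193/114 ≈ 1.6930)
p + C = -157334 + 193/114 = -17935883/114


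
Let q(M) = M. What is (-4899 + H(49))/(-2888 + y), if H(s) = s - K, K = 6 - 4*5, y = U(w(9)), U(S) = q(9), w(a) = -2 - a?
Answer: 4836/2879 ≈ 1.6798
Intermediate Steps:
U(S) = 9
y = 9
K = -14 (K = 6 - 20 = -14)
H(s) = 14 + s (H(s) = s - 1*(-14) = s + 14 = 14 + s)
(-4899 + H(49))/(-2888 + y) = (-4899 + (14 + 49))/(-2888 + 9) = (-4899 + 63)/(-2879) = -4836*(-1/2879) = 4836/2879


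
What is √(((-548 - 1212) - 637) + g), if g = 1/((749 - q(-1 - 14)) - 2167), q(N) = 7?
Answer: I*√194696382/285 ≈ 48.959*I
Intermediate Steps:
g = -1/1425 (g = 1/((749 - 1*7) - 2167) = 1/((749 - 7) - 2167) = 1/(742 - 2167) = 1/(-1425) = -1/1425 ≈ -0.00070175)
√(((-548 - 1212) - 637) + g) = √(((-548 - 1212) - 637) - 1/1425) = √((-1760 - 637) - 1/1425) = √(-2397 - 1/1425) = √(-3415726/1425) = I*√194696382/285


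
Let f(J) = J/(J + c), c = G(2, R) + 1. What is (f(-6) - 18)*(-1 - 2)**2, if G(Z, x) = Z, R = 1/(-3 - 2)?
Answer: -144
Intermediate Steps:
R = -1/5 (R = 1/(-5) = -1/5 ≈ -0.20000)
c = 3 (c = 2 + 1 = 3)
f(J) = J/(3 + J) (f(J) = J/(J + 3) = J/(3 + J))
(f(-6) - 18)*(-1 - 2)**2 = (-6/(3 - 6) - 18)*(-1 - 2)**2 = (-6/(-3) - 18)*(-3)**2 = (-6*(-1/3) - 18)*9 = (2 - 18)*9 = -16*9 = -144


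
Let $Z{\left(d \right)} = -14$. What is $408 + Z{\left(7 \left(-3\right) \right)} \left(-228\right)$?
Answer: $3600$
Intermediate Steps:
$408 + Z{\left(7 \left(-3\right) \right)} \left(-228\right) = 408 - -3192 = 408 + 3192 = 3600$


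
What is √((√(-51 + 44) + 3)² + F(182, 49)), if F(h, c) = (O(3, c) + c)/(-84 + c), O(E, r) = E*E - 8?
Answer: √(28 + 294*I*√7)/7 ≈ 2.8685 + 2.7671*I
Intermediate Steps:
O(E, r) = -8 + E² (O(E, r) = E² - 8 = -8 + E²)
F(h, c) = (1 + c)/(-84 + c) (F(h, c) = ((-8 + 3²) + c)/(-84 + c) = ((-8 + 9) + c)/(-84 + c) = (1 + c)/(-84 + c))
√((√(-51 + 44) + 3)² + F(182, 49)) = √((√(-51 + 44) + 3)² + (1 + 49)/(-84 + 49)) = √((√(-7) + 3)² + 50/(-35)) = √((I*√7 + 3)² - 1/35*50) = √((3 + I*√7)² - 10/7) = √(-10/7 + (3 + I*√7)²)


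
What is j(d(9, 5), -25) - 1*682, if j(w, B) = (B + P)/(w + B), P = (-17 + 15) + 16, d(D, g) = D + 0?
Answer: -10901/16 ≈ -681.31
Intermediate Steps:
d(D, g) = D
P = 14 (P = -2 + 16 = 14)
j(w, B) = (14 + B)/(B + w) (j(w, B) = (B + 14)/(w + B) = (14 + B)/(B + w))
j(d(9, 5), -25) - 1*682 = (14 - 25)/(-25 + 9) - 1*682 = -11/(-16) - 682 = -1/16*(-11) - 682 = 11/16 - 682 = -10901/16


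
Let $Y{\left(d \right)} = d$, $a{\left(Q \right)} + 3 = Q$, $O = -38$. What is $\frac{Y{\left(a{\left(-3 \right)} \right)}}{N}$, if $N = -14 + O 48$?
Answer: $\frac{3}{919} \approx 0.0032644$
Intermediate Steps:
$a{\left(Q \right)} = -3 + Q$
$N = -1838$ ($N = -14 - 1824 = -1838$)
$\frac{Y{\left(a{\left(-3 \right)} \right)}}{N} = \frac{-3 - 3}{-1838} = \left(-6\right) \left(- \frac{1}{1838}\right) = \frac{3}{919}$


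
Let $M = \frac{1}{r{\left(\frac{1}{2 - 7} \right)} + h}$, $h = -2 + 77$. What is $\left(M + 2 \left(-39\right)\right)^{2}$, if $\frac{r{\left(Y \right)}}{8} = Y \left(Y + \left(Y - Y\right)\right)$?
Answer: $\frac{21564628801}{3545689} \approx 6081.9$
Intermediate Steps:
$r{\left(Y \right)} = 8 Y^{2}$ ($r{\left(Y \right)} = 8 Y \left(Y + \left(Y - Y\right)\right) = 8 Y \left(Y + 0\right) = 8 Y Y = 8 Y^{2}$)
$h = 75$
$M = \frac{25}{1883}$ ($M = \frac{1}{8 \left(\frac{1}{2 - 7}\right)^{2} + 75} = \frac{1}{8 \left(\frac{1}{-5}\right)^{2} + 75} = \frac{1}{8 \left(- \frac{1}{5}\right)^{2} + 75} = \frac{1}{8 \cdot \frac{1}{25} + 75} = \frac{1}{\frac{8}{25} + 75} = \frac{1}{\frac{1883}{25}} = \frac{25}{1883} \approx 0.013277$)
$\left(M + 2 \left(-39\right)\right)^{2} = \left(\frac{25}{1883} + 2 \left(-39\right)\right)^{2} = \left(\frac{25}{1883} - 78\right)^{2} = \left(- \frac{146849}{1883}\right)^{2} = \frac{21564628801}{3545689}$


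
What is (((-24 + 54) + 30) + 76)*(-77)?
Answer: -10472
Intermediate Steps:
(((-24 + 54) + 30) + 76)*(-77) = ((30 + 30) + 76)*(-77) = (60 + 76)*(-77) = 136*(-77) = -10472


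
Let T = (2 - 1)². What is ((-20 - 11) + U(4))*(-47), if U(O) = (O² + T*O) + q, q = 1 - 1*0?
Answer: 470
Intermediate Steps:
q = 1 (q = 1 + 0 = 1)
T = 1 (T = 1² = 1)
U(O) = 1 + O + O² (U(O) = (O² + 1*O) + 1 = (O² + O) + 1 = (O + O²) + 1 = 1 + O + O²)
((-20 - 11) + U(4))*(-47) = ((-20 - 11) + (1 + 4 + 4²))*(-47) = (-31 + (1 + 4 + 16))*(-47) = (-31 + 21)*(-47) = -10*(-47) = 470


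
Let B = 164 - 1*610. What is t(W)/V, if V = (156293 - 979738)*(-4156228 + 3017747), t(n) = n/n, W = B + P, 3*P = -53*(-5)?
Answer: 1/937476487045 ≈ 1.0667e-12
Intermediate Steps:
B = -446 (B = 164 - 610 = -446)
P = 265/3 (P = (-53*(-5))/3 = (⅓)*265 = 265/3 ≈ 88.333)
W = -1073/3 (W = -446 + 265/3 = -1073/3 ≈ -357.67)
t(n) = 1
V = 937476487045 (V = -823445*(-1138481) = 937476487045)
t(W)/V = 1/937476487045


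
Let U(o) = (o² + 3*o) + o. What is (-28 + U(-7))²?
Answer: 49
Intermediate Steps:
U(o) = o² + 4*o
(-28 + U(-7))² = (-28 - 7*(4 - 7))² = (-28 - 7*(-3))² = (-28 + 21)² = (-7)² = 49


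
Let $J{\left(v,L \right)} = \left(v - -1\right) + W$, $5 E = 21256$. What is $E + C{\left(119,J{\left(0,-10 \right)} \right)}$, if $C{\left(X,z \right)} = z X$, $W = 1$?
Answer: $\frac{22446}{5} \approx 4489.2$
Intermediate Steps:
$E = \frac{21256}{5}$ ($E = \frac{1}{5} \cdot 21256 = \frac{21256}{5} \approx 4251.2$)
$J{\left(v,L \right)} = 2 + v$ ($J{\left(v,L \right)} = \left(v - -1\right) + 1 = \left(v + 1\right) + 1 = \left(1 + v\right) + 1 = 2 + v$)
$C{\left(X,z \right)} = X z$
$E + C{\left(119,J{\left(0,-10 \right)} \right)} = \frac{21256}{5} + 119 \left(2 + 0\right) = \frac{21256}{5} + 119 \cdot 2 = \frac{21256}{5} + 238 = \frac{22446}{5}$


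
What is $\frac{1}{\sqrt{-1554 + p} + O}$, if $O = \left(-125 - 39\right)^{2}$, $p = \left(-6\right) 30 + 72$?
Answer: $\frac{13448}{361698239} - \frac{i \sqrt{1662}}{723396478} \approx 3.718 \cdot 10^{-5} - 5.6356 \cdot 10^{-8} i$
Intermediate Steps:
$p = -108$ ($p = -180 + 72 = -108$)
$O = 26896$ ($O = \left(-164\right)^{2} = 26896$)
$\frac{1}{\sqrt{-1554 + p} + O} = \frac{1}{\sqrt{-1554 - 108} + 26896} = \frac{1}{\sqrt{-1662} + 26896} = \frac{1}{i \sqrt{1662} + 26896} = \frac{1}{26896 + i \sqrt{1662}}$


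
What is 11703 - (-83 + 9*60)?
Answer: 11246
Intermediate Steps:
11703 - (-83 + 9*60) = 11703 - (-83 + 540) = 11703 - 1*457 = 11703 - 457 = 11246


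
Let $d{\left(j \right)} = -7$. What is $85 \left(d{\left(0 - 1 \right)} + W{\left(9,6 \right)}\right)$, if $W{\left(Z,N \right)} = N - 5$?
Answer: $-510$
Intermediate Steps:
$W{\left(Z,N \right)} = -5 + N$ ($W{\left(Z,N \right)} = N - 5 = -5 + N$)
$85 \left(d{\left(0 - 1 \right)} + W{\left(9,6 \right)}\right) = 85 \left(-7 + \left(-5 + 6\right)\right) = 85 \left(-7 + 1\right) = 85 \left(-6\right) = -510$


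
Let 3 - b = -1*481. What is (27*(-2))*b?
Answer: -26136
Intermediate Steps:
b = 484 (b = 3 - (-1)*481 = 3 - 1*(-481) = 3 + 481 = 484)
(27*(-2))*b = (27*(-2))*484 = -54*484 = -26136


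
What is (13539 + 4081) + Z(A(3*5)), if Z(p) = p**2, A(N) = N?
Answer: 17845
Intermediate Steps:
(13539 + 4081) + Z(A(3*5)) = (13539 + 4081) + (3*5)**2 = 17620 + 15**2 = 17620 + 225 = 17845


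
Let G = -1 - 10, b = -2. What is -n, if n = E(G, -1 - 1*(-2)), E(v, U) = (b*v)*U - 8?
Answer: -14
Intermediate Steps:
G = -11
E(v, U) = -8 - 2*U*v (E(v, U) = (-2*v)*U - 8 = -2*U*v - 8 = -8 - 2*U*v)
n = 14 (n = -8 - 2*(-1 - 1*(-2))*(-11) = -8 - 2*(-1 + 2)*(-11) = -8 - 2*1*(-11) = -8 + 22 = 14)
-n = -1*14 = -14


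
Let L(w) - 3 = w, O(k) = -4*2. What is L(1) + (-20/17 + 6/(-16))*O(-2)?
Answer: 279/17 ≈ 16.412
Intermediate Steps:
O(k) = -8
L(w) = 3 + w
L(1) + (-20/17 + 6/(-16))*O(-2) = (3 + 1) + (-20/17 + 6/(-16))*(-8) = 4 + (-20*1/17 + 6*(-1/16))*(-8) = 4 + (-20/17 - 3/8)*(-8) = 4 - 211/136*(-8) = 4 + 211/17 = 279/17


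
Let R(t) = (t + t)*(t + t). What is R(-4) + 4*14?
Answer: 120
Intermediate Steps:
R(t) = 4*t² (R(t) = (2*t)*(2*t) = 4*t²)
R(-4) + 4*14 = 4*(-4)² + 4*14 = 4*16 + 56 = 64 + 56 = 120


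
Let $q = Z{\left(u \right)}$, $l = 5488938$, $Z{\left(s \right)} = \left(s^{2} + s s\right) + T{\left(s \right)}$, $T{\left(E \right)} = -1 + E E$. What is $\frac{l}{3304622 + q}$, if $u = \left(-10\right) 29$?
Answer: $\frac{5488938}{3556921} \approx 1.5432$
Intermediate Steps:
$T{\left(E \right)} = -1 + E^{2}$
$u = -290$
$Z{\left(s \right)} = -1 + 3 s^{2}$ ($Z{\left(s \right)} = \left(s^{2} + s s\right) + \left(-1 + s^{2}\right) = \left(s^{2} + s^{2}\right) + \left(-1 + s^{2}\right) = 2 s^{2} + \left(-1 + s^{2}\right) = -1 + 3 s^{2}$)
$q = 252299$ ($q = -1 + 3 \left(-290\right)^{2} = -1 + 3 \cdot 84100 = -1 + 252300 = 252299$)
$\frac{l}{3304622 + q} = \frac{5488938}{3304622 + 252299} = \frac{5488938}{3556921}$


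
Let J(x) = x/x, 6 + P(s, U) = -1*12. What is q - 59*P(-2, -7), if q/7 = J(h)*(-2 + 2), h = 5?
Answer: 1062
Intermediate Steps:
P(s, U) = -18 (P(s, U) = -6 - 1*12 = -6 - 12 = -18)
J(x) = 1
q = 0 (q = 7*(1*(-2 + 2)) = 7*(1*0) = 7*0 = 0)
q - 59*P(-2, -7) = 0 - 59*(-18) = 0 + 1062 = 1062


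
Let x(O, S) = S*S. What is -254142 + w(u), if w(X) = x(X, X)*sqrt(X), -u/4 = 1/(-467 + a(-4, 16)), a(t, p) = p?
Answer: -254142 + 32*sqrt(451)/91733851 ≈ -2.5414e+5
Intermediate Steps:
x(O, S) = S**2
u = 4/451 (u = -4/(-467 + 16) = -4/(-451) = -4*(-1/451) = 4/451 ≈ 0.0088692)
w(X) = X**(5/2) (w(X) = X**2*sqrt(X) = X**(5/2))
-254142 + w(u) = -254142 + (4/451)**(5/2) = -254142 + 32*sqrt(451)/91733851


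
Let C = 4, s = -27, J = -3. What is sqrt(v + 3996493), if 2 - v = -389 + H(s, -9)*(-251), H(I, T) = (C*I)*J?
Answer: 8*sqrt(63722) ≈ 2019.5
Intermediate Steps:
H(I, T) = -12*I (H(I, T) = (4*I)*(-3) = -12*I)
v = 81715 (v = 2 - (-389 - 12*(-27)*(-251)) = 2 - (-389 + 324*(-251)) = 2 - (-389 - 81324) = 2 - 1*(-81713) = 2 + 81713 = 81715)
sqrt(v + 3996493) = sqrt(81715 + 3996493) = sqrt(4078208) = 8*sqrt(63722)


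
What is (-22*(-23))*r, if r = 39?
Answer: 19734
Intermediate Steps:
(-22*(-23))*r = -22*(-23)*39 = 506*39 = 19734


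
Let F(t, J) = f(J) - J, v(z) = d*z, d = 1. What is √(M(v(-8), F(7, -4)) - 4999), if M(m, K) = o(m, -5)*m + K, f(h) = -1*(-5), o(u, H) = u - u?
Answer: I*√4990 ≈ 70.64*I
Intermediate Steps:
o(u, H) = 0
f(h) = 5
v(z) = z (v(z) = 1*z = z)
F(t, J) = 5 - J
M(m, K) = K (M(m, K) = 0*m + K = 0 + K = K)
√(M(v(-8), F(7, -4)) - 4999) = √((5 - 1*(-4)) - 4999) = √((5 + 4) - 4999) = √(9 - 4999) = √(-4990) = I*√4990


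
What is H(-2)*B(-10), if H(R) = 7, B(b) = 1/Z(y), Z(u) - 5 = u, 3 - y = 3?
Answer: 7/5 ≈ 1.4000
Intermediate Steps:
y = 0 (y = 3 - 1*3 = 3 - 3 = 0)
Z(u) = 5 + u
B(b) = ⅕ (B(b) = 1/(5 + 0) = 1/5 = ⅕)
H(-2)*B(-10) = 7*(⅕) = 7/5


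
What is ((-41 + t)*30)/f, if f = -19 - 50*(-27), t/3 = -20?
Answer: -3030/1331 ≈ -2.2765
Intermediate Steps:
t = -60 (t = 3*(-20) = -60)
f = 1331 (f = -19 + 1350 = 1331)
((-41 + t)*30)/f = ((-41 - 60)*30)/1331 = -101*30*(1/1331) = -3030*1/1331 = -3030/1331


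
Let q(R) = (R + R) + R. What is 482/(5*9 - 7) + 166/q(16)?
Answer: 7361/456 ≈ 16.143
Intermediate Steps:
q(R) = 3*R (q(R) = 2*R + R = 3*R)
482/(5*9 - 7) + 166/q(16) = 482/(5*9 - 7) + 166/((3*16)) = 482/(45 - 7) + 166/48 = 482/38 + 166*(1/48) = 482*(1/38) + 83/24 = 241/19 + 83/24 = 7361/456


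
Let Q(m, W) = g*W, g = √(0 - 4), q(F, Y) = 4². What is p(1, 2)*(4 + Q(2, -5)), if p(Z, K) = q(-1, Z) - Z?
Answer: 60 - 150*I ≈ 60.0 - 150.0*I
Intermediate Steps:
q(F, Y) = 16
g = 2*I (g = √(-4) = 2*I ≈ 2.0*I)
p(Z, K) = 16 - Z
Q(m, W) = 2*I*W (Q(m, W) = (2*I)*W = 2*I*W)
p(1, 2)*(4 + Q(2, -5)) = (16 - 1*1)*(4 + 2*I*(-5)) = (16 - 1)*(4 - 10*I) = 15*(4 - 10*I) = 60 - 150*I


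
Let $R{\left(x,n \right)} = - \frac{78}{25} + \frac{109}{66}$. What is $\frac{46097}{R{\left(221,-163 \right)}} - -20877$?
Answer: $- \frac{25475079}{2423} \approx -10514.0$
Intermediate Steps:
$R{\left(x,n \right)} = - \frac{2423}{1650}$ ($R{\left(x,n \right)} = \left(-78\right) \frac{1}{25} + 109 \cdot \frac{1}{66} = - \frac{78}{25} + \frac{109}{66} = - \frac{2423}{1650}$)
$\frac{46097}{R{\left(221,-163 \right)}} - -20877 = \frac{46097}{- \frac{2423}{1650}} - -20877 = 46097 \left(- \frac{1650}{2423}\right) + 20877 = - \frac{76060050}{2423} + 20877 = - \frac{25475079}{2423}$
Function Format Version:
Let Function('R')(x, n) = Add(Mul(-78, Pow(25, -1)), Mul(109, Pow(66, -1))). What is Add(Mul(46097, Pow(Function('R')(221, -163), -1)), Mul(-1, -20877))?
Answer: Rational(-25475079, 2423) ≈ -10514.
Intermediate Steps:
Function('R')(x, n) = Rational(-2423, 1650) (Function('R')(x, n) = Add(Mul(-78, Rational(1, 25)), Mul(109, Rational(1, 66))) = Add(Rational(-78, 25), Rational(109, 66)) = Rational(-2423, 1650))
Add(Mul(46097, Pow(Function('R')(221, -163), -1)), Mul(-1, -20877)) = Add(Mul(46097, Pow(Rational(-2423, 1650), -1)), Mul(-1, -20877)) = Add(Mul(46097, Rational(-1650, 2423)), 20877) = Add(Rational(-76060050, 2423), 20877) = Rational(-25475079, 2423)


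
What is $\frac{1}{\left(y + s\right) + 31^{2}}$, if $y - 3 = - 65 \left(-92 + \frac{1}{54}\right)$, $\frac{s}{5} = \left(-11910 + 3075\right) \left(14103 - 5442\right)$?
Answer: $- \frac{54}{20660007539} \approx -2.6137 \cdot 10^{-9}$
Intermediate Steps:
$s = -382599675$ ($s = 5 \left(-11910 + 3075\right) \left(14103 - 5442\right) = 5 \left(\left(-8835\right) 8661\right) = 5 \left(-76519935\right) = -382599675$)
$y = \frac{323017}{54}$ ($y = 3 - 65 \left(-92 + \frac{1}{54}\right) = 3 - - \frac{322855}{54} = 3 + \frac{322855}{54} = \frac{323017}{54} \approx 5981.8$)
$\frac{1}{\left(y + s\right) + 31^{2}} = \frac{1}{\left(\frac{323017}{54} - 382599675\right) + 31^{2}} = \frac{1}{- \frac{20660059433}{54} + 961} = \frac{1}{- \frac{20660007539}{54}} = - \frac{54}{20660007539}$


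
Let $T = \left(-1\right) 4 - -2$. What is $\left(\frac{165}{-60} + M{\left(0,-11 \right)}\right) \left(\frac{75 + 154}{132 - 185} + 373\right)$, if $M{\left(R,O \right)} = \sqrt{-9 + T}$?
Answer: $- \frac{53735}{53} + \frac{19540 i \sqrt{11}}{53} \approx -1013.9 + 1222.8 i$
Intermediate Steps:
$T = -2$ ($T = -4 + 2 = -2$)
$M{\left(R,O \right)} = i \sqrt{11}$ ($M{\left(R,O \right)} = \sqrt{-9 - 2} = \sqrt{-11} = i \sqrt{11}$)
$\left(\frac{165}{-60} + M{\left(0,-11 \right)}\right) \left(\frac{75 + 154}{132 - 185} + 373\right) = \left(\frac{165}{-60} + i \sqrt{11}\right) \left(\frac{75 + 154}{132 - 185} + 373\right) = \left(165 \left(- \frac{1}{60}\right) + i \sqrt{11}\right) \left(\frac{229}{-53} + 373\right) = \left(- \frac{11}{4} + i \sqrt{11}\right) \left(229 \left(- \frac{1}{53}\right) + 373\right) = \left(- \frac{11}{4} + i \sqrt{11}\right) \left(- \frac{229}{53} + 373\right) = \left(- \frac{11}{4} + i \sqrt{11}\right) \frac{19540}{53} = - \frac{53735}{53} + \frac{19540 i \sqrt{11}}{53}$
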